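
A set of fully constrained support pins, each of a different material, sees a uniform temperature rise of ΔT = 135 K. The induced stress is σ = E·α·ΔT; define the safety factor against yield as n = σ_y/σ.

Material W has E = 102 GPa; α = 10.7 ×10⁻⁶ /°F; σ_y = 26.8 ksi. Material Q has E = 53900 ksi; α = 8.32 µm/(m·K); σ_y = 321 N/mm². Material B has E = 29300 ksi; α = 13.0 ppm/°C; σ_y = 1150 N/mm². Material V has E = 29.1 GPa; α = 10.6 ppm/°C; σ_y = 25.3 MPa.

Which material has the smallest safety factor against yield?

material V

In consistent units (E in GPa, α in ×10⁻⁶/K, σ_y in MPa):
  material W: E = 102.0, α = 19.3, σ_y = 184.8 → σ = 265 MPa, n = 0.697
  material Q: E = 371.6, α = 8.32, σ_y = 321.0 → σ = 417 MPa, n = 0.769
  material B: E = 202.0, α = 13.0, σ_y = 1150 → σ = 355 MPa, n = 3.24
  material V: E = 29.10, α = 10.6, σ_y = 25.30 → σ = 41.6 MPa, n = 0.608
The minimum is material V at n = 0.608.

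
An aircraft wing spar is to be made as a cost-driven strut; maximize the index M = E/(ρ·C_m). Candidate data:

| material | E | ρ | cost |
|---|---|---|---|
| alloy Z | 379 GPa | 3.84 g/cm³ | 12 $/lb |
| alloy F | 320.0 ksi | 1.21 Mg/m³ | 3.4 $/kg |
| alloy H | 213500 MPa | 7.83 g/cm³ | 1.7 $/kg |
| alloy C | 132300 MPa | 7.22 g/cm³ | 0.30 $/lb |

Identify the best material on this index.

After converting to SI:
  alloy Z: E = 379.0 GPa, ρ = 3840 kg/m³, cost = 26.46 $/kg
  alloy F: E = 2.206 GPa, ρ = 1210 kg/m³, cost = 3.400 $/kg
  alloy H: E = 213.5 GPa, ρ = 7830 kg/m³, cost = 1.700 $/kg
  alloy C: E = 132.3 GPa, ρ = 7220 kg/m³, cost = 0.6614 $/kg
  alloy C: M = 27.7 MN·m per $
  alloy H: M = 16.0 MN·m per $
  alloy Z: M = 3.73 MN·m per $
  alloy F: M = 0.536 MN·m per $
Alloy C has the largest M.

alloy C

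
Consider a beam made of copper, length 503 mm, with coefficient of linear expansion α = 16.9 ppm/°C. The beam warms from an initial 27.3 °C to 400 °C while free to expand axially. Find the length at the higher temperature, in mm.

ΔT = 400 − 27.3 = 372.7 K.
ΔL = α·L₀·ΔT = 16.9×10⁻⁶ × 503 mm × 372.7 K = 3.17 mm.
L = L₀ + ΔL = 503 + 3.17 = 506.17 mm.

506.17 mm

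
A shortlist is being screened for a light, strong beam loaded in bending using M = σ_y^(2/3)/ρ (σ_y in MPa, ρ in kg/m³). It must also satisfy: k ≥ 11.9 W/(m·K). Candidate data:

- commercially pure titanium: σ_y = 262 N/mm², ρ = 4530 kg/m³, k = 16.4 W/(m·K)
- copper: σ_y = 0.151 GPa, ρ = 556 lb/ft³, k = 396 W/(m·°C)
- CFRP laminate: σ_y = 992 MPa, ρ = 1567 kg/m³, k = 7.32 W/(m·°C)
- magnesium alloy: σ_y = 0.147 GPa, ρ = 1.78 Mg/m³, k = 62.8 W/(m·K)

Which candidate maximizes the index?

magnesium alloy

Screen on constraints: k ≥ 11.9 W/(m·K). Survivors: commercially pure titanium, copper, magnesium alloy.
Convert each candidate to consistent units, then evaluate M:
  commercially pure titanium: σ_y = 262.0 MPa, ρ = 4530 kg/m³
  copper: σ_y = 151.0 MPa, ρ = 8906 kg/m³
  magnesium alloy: σ_y = 147.0 MPa, ρ = 1780 kg/m³
  magnesium alloy: M = 15.6×10⁻³
  commercially pure titanium: M = 9.04×10⁻³
  copper: M = 3.18×10⁻³
Magnesium alloy ranks first.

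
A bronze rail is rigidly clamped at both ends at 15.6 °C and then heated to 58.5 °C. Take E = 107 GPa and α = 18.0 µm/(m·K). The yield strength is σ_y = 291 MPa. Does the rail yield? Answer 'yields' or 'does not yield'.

ΔT = 42.90 K. Constrained thermal stress σ = E·α·ΔT = 107.0×10³ MPa × 18.0×10⁻⁶ × 42.90 = 82.6 MPa (compressive).
Compare to σ_y = 291 MPa: σ < σ_y, so it does not yield.

does not yield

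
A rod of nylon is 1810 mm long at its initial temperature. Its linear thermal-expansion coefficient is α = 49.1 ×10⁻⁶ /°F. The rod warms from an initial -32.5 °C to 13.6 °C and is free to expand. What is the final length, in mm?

1817.4 mm

Convert α: 49.1×10⁻⁶/°F × (9/5) = 88.4×10⁻⁶/K.
ΔT = 13.6 − (-32.5) = 46.10 K.
ΔL = α·L₀·ΔT = 88.4×10⁻⁶ × 1810 mm × 46.10 K = 7.37 mm.
L = L₀ + ΔL = 1810 + 7.37 = 1817.4 mm.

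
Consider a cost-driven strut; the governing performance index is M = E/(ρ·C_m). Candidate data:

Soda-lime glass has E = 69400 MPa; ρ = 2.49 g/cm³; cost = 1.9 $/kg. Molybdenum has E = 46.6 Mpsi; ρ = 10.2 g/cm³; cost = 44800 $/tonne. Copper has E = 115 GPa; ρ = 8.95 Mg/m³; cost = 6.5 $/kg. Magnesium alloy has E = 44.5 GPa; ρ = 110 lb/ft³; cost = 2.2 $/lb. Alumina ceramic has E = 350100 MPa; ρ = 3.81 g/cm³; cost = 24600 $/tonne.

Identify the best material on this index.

soda-lime glass

After converting to SI:
  soda-lime glass: E = 69.40 GPa, ρ = 2490 kg/m³, cost = 1.900 $/kg
  molybdenum: E = 321.3 GPa, ρ = 10200 kg/m³, cost = 44.80 $/kg
  copper: E = 115.0 GPa, ρ = 8950 kg/m³, cost = 6.500 $/kg
  magnesium alloy: E = 44.50 GPa, ρ = 1762 kg/m³, cost = 4.850 $/kg
  alumina ceramic: E = 350.1 GPa, ρ = 3810 kg/m³, cost = 24.60 $/kg
  soda-lime glass: M = 14.7 MN·m per $
  magnesium alloy: M = 5.21 MN·m per $
  alumina ceramic: M = 3.74 MN·m per $
  copper: M = 1.98 MN·m per $
  molybdenum: M = 0.703 MN·m per $
The maximum is for soda-lime glass.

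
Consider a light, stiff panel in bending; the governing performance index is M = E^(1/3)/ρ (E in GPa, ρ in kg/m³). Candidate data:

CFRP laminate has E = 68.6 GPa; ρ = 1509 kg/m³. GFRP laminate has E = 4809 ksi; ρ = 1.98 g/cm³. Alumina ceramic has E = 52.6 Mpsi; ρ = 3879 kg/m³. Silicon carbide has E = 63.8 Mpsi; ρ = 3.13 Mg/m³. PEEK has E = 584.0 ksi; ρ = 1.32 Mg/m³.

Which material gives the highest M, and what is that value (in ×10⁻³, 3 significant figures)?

CFRP laminate, M = 2.71×10⁻³

Convert each candidate to consistent units, then evaluate M:
  CFRP laminate: E = 68.60 GPa, ρ = 1509 kg/m³
  GFRP laminate: E = 33.16 GPa, ρ = 1980 kg/m³
  alumina ceramic: E = 362.7 GPa, ρ = 3879 kg/m³
  silicon carbide: E = 439.9 GPa, ρ = 3130 kg/m³
  PEEK: E = 4.027 GPa, ρ = 1320 kg/m³
  CFRP laminate: M = 2.71×10⁻³
  silicon carbide: M = 2.43×10⁻³
  alumina ceramic: M = 1.84×10⁻³
  GFRP laminate: M = 1.62×10⁻³
  PEEK: M = 1.21×10⁻³
Highest index: CFRP laminate.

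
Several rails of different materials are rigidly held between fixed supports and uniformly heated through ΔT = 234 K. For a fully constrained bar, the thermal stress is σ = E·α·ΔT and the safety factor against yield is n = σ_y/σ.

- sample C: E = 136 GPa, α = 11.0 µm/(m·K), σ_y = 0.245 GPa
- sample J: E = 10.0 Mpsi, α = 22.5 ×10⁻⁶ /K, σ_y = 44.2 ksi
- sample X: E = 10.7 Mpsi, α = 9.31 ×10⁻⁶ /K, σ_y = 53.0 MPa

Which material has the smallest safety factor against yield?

Converting E to GPa, α to ×10⁻⁶/K, σ_y to MPa, then σ and n for each:
  sample C: E = 136.0, α = 11.0, σ_y = 245.0 → σ = 350 MPa, n = 0.700
  sample J: E = 68.95, α = 22.5, σ_y = 304.7 → σ = 363 MPa, n = 0.840
  sample X: E = 73.77, α = 9.31, σ_y = 53.00 → σ = 161 MPa, n = 0.330
The minimum is sample X at n = 0.330.

sample X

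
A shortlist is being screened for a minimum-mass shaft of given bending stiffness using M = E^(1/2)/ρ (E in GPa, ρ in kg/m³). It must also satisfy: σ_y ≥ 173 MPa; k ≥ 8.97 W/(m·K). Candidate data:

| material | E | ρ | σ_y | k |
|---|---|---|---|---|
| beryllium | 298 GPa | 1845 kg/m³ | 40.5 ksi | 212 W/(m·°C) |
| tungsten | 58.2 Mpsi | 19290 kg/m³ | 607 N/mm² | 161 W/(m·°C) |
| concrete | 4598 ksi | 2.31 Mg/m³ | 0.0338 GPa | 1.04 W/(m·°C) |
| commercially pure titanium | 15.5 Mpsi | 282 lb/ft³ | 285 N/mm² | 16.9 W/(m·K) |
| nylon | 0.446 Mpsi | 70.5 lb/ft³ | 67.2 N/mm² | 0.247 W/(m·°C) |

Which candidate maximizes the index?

beryllium

Screen on constraints: σ_y ≥ 173 MPa; k ≥ 8.97 W/(m·K). Survivors: beryllium, tungsten, commercially pure titanium.
In SI units:
  beryllium: E = 298.0 GPa, ρ = 1845 kg/m³
  tungsten: E = 401.3 GPa, ρ = 19290 kg/m³
  commercially pure titanium: E = 106.9 GPa, ρ = 4517 kg/m³
  beryllium: M = 9.36×10⁻³
  commercially pure titanium: M = 2.29×10⁻³
  tungsten: M = 1.04×10⁻³
Beryllium ranks first.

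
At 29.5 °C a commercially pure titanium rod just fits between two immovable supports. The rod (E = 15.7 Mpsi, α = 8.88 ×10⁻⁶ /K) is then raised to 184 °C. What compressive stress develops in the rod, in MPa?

149 MPa

E = 15.7 Mpsi = 108.2 GPa.
ΔT = 154.5 K. Constrained thermal stress σ = E·α·ΔT = 108.2×10³ MPa × 8.88×10⁻⁶ × 154.5 = 149 MPa (compressive).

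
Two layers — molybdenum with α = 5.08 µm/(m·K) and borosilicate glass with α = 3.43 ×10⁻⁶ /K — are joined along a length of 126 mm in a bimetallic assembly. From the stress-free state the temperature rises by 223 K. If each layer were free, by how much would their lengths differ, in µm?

Δα = |5.08 − 3.43|×10⁻⁶/K = 1.65×10⁻⁶/K.
ΔL_mismatch = Δα·L·ΔT = 1.65×10⁻⁶ × 126.0 mm × 223.0 K = 46.4 µm.

46.4 µm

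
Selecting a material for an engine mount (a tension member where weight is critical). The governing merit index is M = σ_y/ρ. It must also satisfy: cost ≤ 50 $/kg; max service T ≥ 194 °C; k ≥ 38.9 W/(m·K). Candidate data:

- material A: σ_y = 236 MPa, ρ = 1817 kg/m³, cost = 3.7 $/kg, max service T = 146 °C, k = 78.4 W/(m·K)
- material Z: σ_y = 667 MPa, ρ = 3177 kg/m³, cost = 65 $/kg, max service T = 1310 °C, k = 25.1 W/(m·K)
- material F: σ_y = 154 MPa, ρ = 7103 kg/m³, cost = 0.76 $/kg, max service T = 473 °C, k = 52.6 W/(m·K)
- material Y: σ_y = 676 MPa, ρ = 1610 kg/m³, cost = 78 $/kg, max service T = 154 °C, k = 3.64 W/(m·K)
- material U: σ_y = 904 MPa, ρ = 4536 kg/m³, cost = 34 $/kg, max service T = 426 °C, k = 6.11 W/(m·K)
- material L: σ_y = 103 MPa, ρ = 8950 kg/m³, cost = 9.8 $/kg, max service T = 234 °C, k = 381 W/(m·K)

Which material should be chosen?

material F

Screen on constraints: cost ≤ 50 $/kg; max service T ≥ 194 °C; k ≥ 38.9 W/(m·K). Survivors: material F, material L.
Per-candidate index values:
  material F: M = 21.7 kN·m/kg
  material L: M = 11.5 kN·m/kg
The maximum is for material F.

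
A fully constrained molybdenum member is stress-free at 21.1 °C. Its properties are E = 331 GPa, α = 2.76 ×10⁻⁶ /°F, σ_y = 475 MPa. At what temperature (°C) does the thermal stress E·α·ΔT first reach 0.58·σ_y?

α = 2.76×10⁻⁶/°F × 9/5 = 4.97×10⁻⁶/K.
E·α·ΔT = 275.5 MPa ⇒ ΔT = 275.5 / (331.0×10³ × 4.97×10⁻⁶) = 167.5 K.
T = 21.1 + 167.5 = 188.6 °C.

189 °C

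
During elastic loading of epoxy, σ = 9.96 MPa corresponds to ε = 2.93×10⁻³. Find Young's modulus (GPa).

E = σ/ε = 9.96 MPa / 2.93×10⁻³ = 3399 MPa = 3.40 GPa.

3.40 GPa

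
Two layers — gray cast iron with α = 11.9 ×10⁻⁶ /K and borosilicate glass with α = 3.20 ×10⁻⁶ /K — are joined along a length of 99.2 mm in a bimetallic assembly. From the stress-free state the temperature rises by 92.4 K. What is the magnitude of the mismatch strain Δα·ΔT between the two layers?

8.04×10⁻⁴

Δα = |11.9 − 3.20|×10⁻⁶/K = 8.70×10⁻⁶/K.
Mismatch strain = Δα·ΔT = 8.70×10⁻⁶ × 92.4 = 8.04×10⁻⁴.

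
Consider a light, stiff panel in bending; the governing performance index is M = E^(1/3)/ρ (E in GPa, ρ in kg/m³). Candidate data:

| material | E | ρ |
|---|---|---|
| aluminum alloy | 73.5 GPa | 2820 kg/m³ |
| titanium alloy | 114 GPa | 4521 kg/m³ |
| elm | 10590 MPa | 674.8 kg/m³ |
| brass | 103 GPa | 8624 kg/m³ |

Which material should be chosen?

elm

Putting every candidate on a common basis:
  aluminum alloy: E = 73.50 GPa, ρ = 2820 kg/m³
  titanium alloy: E = 114.0 GPa, ρ = 4521 kg/m³
  elm: E = 10.59 GPa, ρ = 674.8 kg/m³
  brass: E = 103.0 GPa, ρ = 8624 kg/m³
  elm: M = 3.25×10⁻³
  aluminum alloy: M = 1.49×10⁻³
  titanium alloy: M = 1.07×10⁻³
  brass: M = 0.544×10⁻³
The maximum is for elm.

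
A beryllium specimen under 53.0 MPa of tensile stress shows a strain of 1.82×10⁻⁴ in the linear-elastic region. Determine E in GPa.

E = σ/ε = 53.0 MPa / 1.82×10⁻⁴ = 291200 MPa = 291 GPa.

291 GPa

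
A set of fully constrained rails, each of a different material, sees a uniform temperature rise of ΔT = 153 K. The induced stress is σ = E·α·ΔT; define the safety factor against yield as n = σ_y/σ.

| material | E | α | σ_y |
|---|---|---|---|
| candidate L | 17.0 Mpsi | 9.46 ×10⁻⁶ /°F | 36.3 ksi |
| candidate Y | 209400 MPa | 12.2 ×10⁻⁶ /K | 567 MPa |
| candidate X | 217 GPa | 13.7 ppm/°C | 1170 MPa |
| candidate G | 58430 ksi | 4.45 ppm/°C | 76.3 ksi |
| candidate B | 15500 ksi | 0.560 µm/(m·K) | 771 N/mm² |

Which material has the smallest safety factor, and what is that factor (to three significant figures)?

With everything in SI (GPa, ×10⁻⁶/K, MPa):
  candidate L: E = 117.2, α = 17.0, σ_y = 250.3 → σ = 305 MPa, n = 0.820
  candidate Y: E = 209.4, α = 12.2, σ_y = 567.0 → σ = 391 MPa, n = 1.45
  candidate X: E = 217.0, α = 13.7, σ_y = 1170 → σ = 455 MPa, n = 2.57
  candidate G: E = 402.9, α = 4.45, σ_y = 526.1 → σ = 274 MPa, n = 1.92
  candidate B: E = 106.9, α = 0.560, σ_y = 771.0 → σ = 9.16 MPa, n = 84.2
The minimum is candidate L at n = 0.820.

candidate L, n = 0.820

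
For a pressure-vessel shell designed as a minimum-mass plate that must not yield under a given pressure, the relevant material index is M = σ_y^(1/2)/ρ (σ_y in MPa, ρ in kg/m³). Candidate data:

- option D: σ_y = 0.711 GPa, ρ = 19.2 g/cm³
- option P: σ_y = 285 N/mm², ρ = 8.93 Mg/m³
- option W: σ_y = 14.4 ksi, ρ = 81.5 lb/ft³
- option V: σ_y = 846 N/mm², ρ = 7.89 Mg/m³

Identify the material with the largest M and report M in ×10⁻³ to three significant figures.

Normalizing units and computing the index:
  option D: σ_y = 711.0 MPa, ρ = 19200 kg/m³
  option P: σ_y = 285.0 MPa, ρ = 8930 kg/m³
  option W: σ_y = 99.28 MPa, ρ = 1306 kg/m³
  option V: σ_y = 846.0 MPa, ρ = 7890 kg/m³
  option W: M = 7.63×10⁻³
  option V: M = 3.69×10⁻³
  option P: M = 1.89×10⁻³
  option D: M = 1.39×10⁻³
Option W ranks first.

option W, M = 7.63×10⁻³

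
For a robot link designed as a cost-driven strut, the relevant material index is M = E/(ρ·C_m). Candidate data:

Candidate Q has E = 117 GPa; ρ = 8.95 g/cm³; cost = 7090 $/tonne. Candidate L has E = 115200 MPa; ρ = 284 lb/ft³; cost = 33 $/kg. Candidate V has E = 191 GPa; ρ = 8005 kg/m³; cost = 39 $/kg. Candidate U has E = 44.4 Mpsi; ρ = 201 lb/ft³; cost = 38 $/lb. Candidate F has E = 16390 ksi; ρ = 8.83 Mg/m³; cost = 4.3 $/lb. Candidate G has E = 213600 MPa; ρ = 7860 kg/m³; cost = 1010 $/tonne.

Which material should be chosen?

Convert each candidate to consistent units, then evaluate M:
  candidate Q: E = 117.0 GPa, ρ = 8950 kg/m³, cost = 7.090 $/kg
  candidate L: E = 115.2 GPa, ρ = 4549 kg/m³, cost = 33.00 $/kg
  candidate V: E = 191.0 GPa, ρ = 8005 kg/m³, cost = 39.00 $/kg
  candidate U: E = 306.1 GPa, ρ = 3220 kg/m³, cost = 83.77 $/kg
  candidate F: E = 113.0 GPa, ρ = 8830 kg/m³, cost = 9.480 $/kg
  candidate G: E = 213.6 GPa, ρ = 7860 kg/m³, cost = 1.010 $/kg
  candidate G: M = 26.9 MN·m per $
  candidate Q: M = 1.84 MN·m per $
  candidate F: M = 1.35 MN·m per $
  candidate U: M = 1.13 MN·m per $
  candidate L: M = 0.767 MN·m per $
  candidate V: M = 0.612 MN·m per $
Highest index: candidate G.

candidate G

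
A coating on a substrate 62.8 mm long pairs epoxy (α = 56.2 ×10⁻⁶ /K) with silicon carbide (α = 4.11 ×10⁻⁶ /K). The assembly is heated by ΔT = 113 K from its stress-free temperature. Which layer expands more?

epoxy

α(epoxy) = 56.2×10⁻⁶/K vs α(silicon carbide) = 4.11×10⁻⁶/K.
Higher α expands more for the same ΔT: epoxy.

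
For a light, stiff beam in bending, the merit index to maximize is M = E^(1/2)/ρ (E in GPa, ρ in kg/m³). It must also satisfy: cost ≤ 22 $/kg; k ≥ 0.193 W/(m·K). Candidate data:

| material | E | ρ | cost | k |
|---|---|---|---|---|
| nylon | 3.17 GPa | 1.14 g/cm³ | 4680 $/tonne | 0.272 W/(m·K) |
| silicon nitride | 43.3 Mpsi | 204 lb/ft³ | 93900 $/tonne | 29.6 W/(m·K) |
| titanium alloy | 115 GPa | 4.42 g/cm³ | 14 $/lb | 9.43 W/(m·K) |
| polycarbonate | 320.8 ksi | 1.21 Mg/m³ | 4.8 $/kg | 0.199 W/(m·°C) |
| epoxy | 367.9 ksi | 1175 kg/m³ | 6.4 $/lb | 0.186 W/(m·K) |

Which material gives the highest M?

nylon

Screen on constraints: cost ≤ 22 $/kg; k ≥ 0.193 W/(m·K). Survivors: nylon, polycarbonate.
In SI units:
  nylon: E = 3.170 GPa, ρ = 1140 kg/m³
  polycarbonate: E = 2.212 GPa, ρ = 1210 kg/m³
  nylon: M = 1.56×10⁻³
  polycarbonate: M = 1.23×10⁻³
The maximum is for nylon.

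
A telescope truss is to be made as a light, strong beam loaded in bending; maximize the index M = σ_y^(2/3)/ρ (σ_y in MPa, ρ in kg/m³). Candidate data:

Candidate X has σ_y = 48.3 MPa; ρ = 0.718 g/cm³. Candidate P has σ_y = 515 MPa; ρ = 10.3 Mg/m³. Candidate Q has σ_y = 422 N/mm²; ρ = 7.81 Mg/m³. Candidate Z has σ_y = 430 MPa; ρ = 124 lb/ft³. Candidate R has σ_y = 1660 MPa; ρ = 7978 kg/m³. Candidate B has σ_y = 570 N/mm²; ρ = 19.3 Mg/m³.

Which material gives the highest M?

Convert each candidate to consistent units, then evaluate M:
  candidate X: σ_y = 48.30 MPa, ρ = 718.0 kg/m³
  candidate P: σ_y = 515.0 MPa, ρ = 10300 kg/m³
  candidate Q: σ_y = 422.0 MPa, ρ = 7810 kg/m³
  candidate Z: σ_y = 430.0 MPa, ρ = 1986 kg/m³
  candidate R: σ_y = 1660 MPa, ρ = 7978 kg/m³
  candidate B: σ_y = 570.0 MPa, ρ = 19300 kg/m³
  candidate Z: M = 28.7×10⁻³
  candidate X: M = 18.5×10⁻³
  candidate R: M = 17.6×10⁻³
  candidate Q: M = 7.20×10⁻³
  candidate P: M = 6.24×10⁻³
  candidate B: M = 3.56×10⁻³
Candidate Z ranks first.

candidate Z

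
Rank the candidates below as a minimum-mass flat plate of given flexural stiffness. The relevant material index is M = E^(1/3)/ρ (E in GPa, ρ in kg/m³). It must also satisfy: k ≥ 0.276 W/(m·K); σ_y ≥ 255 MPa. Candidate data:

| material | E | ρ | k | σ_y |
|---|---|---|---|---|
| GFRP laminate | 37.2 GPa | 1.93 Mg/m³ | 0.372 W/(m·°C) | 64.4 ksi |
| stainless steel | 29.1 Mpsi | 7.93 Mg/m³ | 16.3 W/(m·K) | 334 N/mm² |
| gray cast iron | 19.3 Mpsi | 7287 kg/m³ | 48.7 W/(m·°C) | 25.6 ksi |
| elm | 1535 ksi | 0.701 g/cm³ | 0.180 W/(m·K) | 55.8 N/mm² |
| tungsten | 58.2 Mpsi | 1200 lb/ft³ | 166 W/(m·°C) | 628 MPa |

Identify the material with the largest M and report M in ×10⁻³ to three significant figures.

GFRP laminate, M = 1.73×10⁻³

Screen on constraints: k ≥ 0.276 W/(m·K); σ_y ≥ 255 MPa. Survivors: GFRP laminate, stainless steel, tungsten.
Putting every candidate on a common basis:
  GFRP laminate: E = 37.20 GPa, ρ = 1930 kg/m³
  stainless steel: E = 200.6 GPa, ρ = 7930 kg/m³
  tungsten: E = 401.3 GPa, ρ = 19220 kg/m³
  GFRP laminate: M = 1.73×10⁻³
  stainless steel: M = 0.738×10⁻³
  tungsten: M = 0.384×10⁻³
Highest index: GFRP laminate.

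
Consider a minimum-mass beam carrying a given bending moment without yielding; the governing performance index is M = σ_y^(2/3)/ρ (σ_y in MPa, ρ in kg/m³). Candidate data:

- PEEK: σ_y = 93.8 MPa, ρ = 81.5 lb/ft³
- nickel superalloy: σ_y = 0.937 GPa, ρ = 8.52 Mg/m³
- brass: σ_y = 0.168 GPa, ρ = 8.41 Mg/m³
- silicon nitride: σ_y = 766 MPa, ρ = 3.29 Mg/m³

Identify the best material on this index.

Putting every candidate on a common basis:
  PEEK: σ_y = 93.80 MPa, ρ = 1306 kg/m³
  nickel superalloy: σ_y = 937.0 MPa, ρ = 8520 kg/m³
  brass: σ_y = 168.0 MPa, ρ = 8410 kg/m³
  silicon nitride: σ_y = 766.0 MPa, ρ = 3290 kg/m³
  silicon nitride: M = 25.4×10⁻³
  PEEK: M = 15.8×10⁻³
  nickel superalloy: M = 11.2×10⁻³
  brass: M = 3.62×10⁻³
Silicon nitride ranks first.

silicon nitride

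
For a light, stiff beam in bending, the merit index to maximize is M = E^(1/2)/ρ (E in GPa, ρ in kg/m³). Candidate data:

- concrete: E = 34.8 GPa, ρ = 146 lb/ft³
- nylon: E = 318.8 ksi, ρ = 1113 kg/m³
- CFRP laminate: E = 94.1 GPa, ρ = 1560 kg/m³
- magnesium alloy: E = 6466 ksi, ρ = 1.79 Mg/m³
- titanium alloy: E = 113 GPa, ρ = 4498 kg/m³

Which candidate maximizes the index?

Putting every candidate on a common basis:
  concrete: E = 34.80 GPa, ρ = 2339 kg/m³
  nylon: E = 2.198 GPa, ρ = 1113 kg/m³
  CFRP laminate: E = 94.10 GPa, ρ = 1560 kg/m³
  magnesium alloy: E = 44.58 GPa, ρ = 1790 kg/m³
  titanium alloy: E = 113.0 GPa, ρ = 4498 kg/m³
  CFRP laminate: M = 6.22×10⁻³
  magnesium alloy: M = 3.73×10⁻³
  concrete: M = 2.52×10⁻³
  titanium alloy: M = 2.36×10⁻³
  nylon: M = 1.33×10⁻³
The maximum is for CFRP laminate.

CFRP laminate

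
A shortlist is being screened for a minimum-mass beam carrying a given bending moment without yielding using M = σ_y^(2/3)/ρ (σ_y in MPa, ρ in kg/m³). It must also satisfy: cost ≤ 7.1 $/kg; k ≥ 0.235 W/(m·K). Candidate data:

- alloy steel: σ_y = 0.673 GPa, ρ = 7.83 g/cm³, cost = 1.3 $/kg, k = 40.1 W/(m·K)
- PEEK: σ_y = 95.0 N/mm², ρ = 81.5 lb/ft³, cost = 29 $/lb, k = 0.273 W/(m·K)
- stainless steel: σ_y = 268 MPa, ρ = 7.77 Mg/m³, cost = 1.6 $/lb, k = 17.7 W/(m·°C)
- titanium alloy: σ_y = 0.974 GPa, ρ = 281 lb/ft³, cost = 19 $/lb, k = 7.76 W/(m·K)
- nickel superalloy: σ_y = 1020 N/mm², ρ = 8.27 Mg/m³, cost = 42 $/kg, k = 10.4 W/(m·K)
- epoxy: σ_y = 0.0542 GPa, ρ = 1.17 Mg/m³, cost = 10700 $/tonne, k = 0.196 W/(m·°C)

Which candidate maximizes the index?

alloy steel

Screen on constraints: cost ≤ 7.1 $/kg; k ≥ 0.235 W/(m·K). Survivors: alloy steel, stainless steel.
Normalizing units and computing the index:
  alloy steel: σ_y = 673.0 MPa, ρ = 7830 kg/m³
  stainless steel: σ_y = 268.0 MPa, ρ = 7770 kg/m³
  alloy steel: M = 9.81×10⁻³
  stainless steel: M = 5.35×10⁻³
Alloy steel ranks first.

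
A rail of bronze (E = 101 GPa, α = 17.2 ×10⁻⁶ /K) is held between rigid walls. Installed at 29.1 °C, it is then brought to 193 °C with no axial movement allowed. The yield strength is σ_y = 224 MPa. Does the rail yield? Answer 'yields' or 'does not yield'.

yields

ΔT = 163.9 K. Constrained thermal stress σ = E·α·ΔT = 101.0×10³ MPa × 17.2×10⁻⁶ × 163.9 = 285 MPa (compressive).
Compare to σ_y = 224 MPa: σ ≥ σ_y, so it yields.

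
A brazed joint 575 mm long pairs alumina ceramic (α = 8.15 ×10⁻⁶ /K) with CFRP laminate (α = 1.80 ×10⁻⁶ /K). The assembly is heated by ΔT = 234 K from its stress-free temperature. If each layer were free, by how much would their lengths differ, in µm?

Δα = |8.15 − 1.80|×10⁻⁶/K = 6.35×10⁻⁶/K.
ΔL_mismatch = Δα·L·ΔT = 6.35×10⁻⁶ × 575.0 mm × 234.0 K = 854 µm.

854 µm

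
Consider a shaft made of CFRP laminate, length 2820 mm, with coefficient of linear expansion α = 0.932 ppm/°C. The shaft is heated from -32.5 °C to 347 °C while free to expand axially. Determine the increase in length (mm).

ΔT = 347 − (-32.5) = 379.5 K.
ΔL = α·L₀·ΔT = 0.932×10⁻⁶ × 2820 mm × 379.5 K = 0.997 mm.

0.997 mm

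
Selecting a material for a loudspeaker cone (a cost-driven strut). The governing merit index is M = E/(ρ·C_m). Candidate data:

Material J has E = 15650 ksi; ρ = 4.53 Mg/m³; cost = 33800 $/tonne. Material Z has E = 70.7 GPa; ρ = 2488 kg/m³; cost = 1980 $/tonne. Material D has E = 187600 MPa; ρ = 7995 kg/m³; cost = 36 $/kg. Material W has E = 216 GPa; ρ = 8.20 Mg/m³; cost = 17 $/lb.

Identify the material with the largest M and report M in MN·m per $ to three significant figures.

In SI units:
  material J: E = 107.9 GPa, ρ = 4530 kg/m³, cost = 33.80 $/kg
  material Z: E = 70.70 GPa, ρ = 2488 kg/m³, cost = 1.980 $/kg
  material D: E = 187.6 GPa, ρ = 7995 kg/m³, cost = 36.00 $/kg
  material W: E = 216.0 GPa, ρ = 8200 kg/m³, cost = 37.48 $/kg
  material Z: M = 14.4 MN·m per $
  material J: M = 0.705 MN·m per $
  material W: M = 0.703 MN·m per $
  material D: M = 0.652 MN·m per $
The maximum is for material Z.

material Z, M = 14.4 MN·m per $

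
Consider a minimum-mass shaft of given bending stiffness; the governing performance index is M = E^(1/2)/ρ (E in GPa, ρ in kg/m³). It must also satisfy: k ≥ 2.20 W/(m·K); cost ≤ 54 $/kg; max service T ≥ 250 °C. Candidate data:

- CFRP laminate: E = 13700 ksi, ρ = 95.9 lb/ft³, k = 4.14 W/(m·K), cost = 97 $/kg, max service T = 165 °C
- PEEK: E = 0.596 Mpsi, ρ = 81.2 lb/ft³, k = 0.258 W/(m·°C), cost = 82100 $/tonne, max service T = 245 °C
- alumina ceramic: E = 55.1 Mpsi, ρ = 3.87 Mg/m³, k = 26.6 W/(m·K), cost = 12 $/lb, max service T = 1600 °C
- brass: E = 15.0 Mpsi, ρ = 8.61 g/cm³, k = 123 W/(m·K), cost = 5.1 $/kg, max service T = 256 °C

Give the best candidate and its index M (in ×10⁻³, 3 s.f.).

alumina ceramic, M = 5.04×10⁻³

Screen on constraints: k ≥ 2.20 W/(m·K); cost ≤ 54 $/kg; max service T ≥ 250 °C. Survivors: alumina ceramic, brass.
After converting to SI:
  alumina ceramic: E = 379.9 GPa, ρ = 3870 kg/m³
  brass: E = 103.4 GPa, ρ = 8610 kg/m³
  alumina ceramic: M = 5.04×10⁻³
  brass: M = 1.18×10⁻³
Alumina ceramic ranks first.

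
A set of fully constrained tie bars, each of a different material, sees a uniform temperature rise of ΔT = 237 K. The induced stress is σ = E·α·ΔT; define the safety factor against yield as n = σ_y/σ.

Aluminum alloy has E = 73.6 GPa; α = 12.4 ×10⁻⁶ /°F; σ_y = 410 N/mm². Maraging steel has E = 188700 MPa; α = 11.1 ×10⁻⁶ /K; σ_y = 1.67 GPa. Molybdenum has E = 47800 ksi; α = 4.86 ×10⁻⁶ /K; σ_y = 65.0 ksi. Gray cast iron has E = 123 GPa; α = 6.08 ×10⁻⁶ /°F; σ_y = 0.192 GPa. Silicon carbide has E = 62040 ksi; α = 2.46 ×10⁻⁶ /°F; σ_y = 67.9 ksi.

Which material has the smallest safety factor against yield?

Converting E to GPa, α to ×10⁻⁶/K, σ_y to MPa, then σ and n for each:
  aluminum alloy: E = 73.60, α = 22.3, σ_y = 410.0 → σ = 389 MPa, n = 1.05
  maraging steel: E = 188.7, α = 11.1, σ_y = 1670 → σ = 496 MPa, n = 3.36
  molybdenum: E = 329.6, α = 4.86, σ_y = 448.2 → σ = 380 MPa, n = 1.18
  gray cast iron: E = 123.0, α = 10.9, σ_y = 192.0 → σ = 319 MPa, n = 0.602
  silicon carbide: E = 427.8, α = 4.43, σ_y = 468.2 → σ = 449 MPa, n = 1.04
Smallest n: gray cast iron with n = 0.602.

gray cast iron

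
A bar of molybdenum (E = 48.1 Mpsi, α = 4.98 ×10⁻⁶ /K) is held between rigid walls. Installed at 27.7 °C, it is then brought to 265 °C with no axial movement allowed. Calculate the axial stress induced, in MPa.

E = 48.1 Mpsi = 331.6 GPa.
ΔT = 237.3 K. Constrained thermal stress σ = E·α·ΔT = 331.6×10³ MPa × 4.98×10⁻⁶ × 237.3 = 392 MPa (compressive).

392 MPa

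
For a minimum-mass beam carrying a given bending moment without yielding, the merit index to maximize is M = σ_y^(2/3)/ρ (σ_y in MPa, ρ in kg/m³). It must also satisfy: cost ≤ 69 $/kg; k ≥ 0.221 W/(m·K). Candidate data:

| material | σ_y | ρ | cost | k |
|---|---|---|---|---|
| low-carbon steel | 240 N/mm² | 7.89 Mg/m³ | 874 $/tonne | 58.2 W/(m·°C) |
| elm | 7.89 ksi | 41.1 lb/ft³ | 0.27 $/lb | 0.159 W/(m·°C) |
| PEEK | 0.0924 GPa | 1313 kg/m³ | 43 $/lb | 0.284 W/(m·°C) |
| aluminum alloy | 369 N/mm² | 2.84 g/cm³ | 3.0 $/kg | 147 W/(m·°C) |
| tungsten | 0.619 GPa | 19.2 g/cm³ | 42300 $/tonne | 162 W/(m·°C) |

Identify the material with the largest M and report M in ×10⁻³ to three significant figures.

Screen on constraints: cost ≤ 69 $/kg; k ≥ 0.221 W/(m·K). Survivors: low-carbon steel, aluminum alloy, tungsten.
After converting to SI:
  low-carbon steel: σ_y = 240.0 MPa, ρ = 7890 kg/m³
  aluminum alloy: σ_y = 369.0 MPa, ρ = 2840 kg/m³
  tungsten: σ_y = 619.0 MPa, ρ = 19200 kg/m³
  aluminum alloy: M = 18.1×10⁻³
  low-carbon steel: M = 4.89×10⁻³
  tungsten: M = 3.78×10⁻³
The maximum is for aluminum alloy.

aluminum alloy, M = 18.1×10⁻³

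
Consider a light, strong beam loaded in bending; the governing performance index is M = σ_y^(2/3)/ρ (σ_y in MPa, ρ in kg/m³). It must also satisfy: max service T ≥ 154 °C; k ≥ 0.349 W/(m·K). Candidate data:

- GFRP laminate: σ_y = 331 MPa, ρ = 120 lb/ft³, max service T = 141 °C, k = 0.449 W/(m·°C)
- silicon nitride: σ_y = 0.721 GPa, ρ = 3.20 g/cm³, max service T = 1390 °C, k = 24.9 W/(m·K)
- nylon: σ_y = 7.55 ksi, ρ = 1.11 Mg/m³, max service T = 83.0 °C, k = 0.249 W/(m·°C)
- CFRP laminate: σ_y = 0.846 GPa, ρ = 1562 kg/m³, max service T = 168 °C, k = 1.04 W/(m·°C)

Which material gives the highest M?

CFRP laminate

Screen on constraints: max service T ≥ 154 °C; k ≥ 0.349 W/(m·K). Survivors: silicon nitride, CFRP laminate.
Convert each candidate to consistent units, then evaluate M:
  silicon nitride: σ_y = 721.0 MPa, ρ = 3200 kg/m³
  CFRP laminate: σ_y = 846.0 MPa, ρ = 1562 kg/m³
  CFRP laminate: M = 57.3×10⁻³
  silicon nitride: M = 25.1×10⁻³
CFRP laminate has the largest M.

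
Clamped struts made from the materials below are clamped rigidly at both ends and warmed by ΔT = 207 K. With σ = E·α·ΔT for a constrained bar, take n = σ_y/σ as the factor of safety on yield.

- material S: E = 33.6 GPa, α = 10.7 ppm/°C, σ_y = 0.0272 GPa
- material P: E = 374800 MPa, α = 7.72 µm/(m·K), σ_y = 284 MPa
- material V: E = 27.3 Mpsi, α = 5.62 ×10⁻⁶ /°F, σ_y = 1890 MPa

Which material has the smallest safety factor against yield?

material S

Converting E to GPa, α to ×10⁻⁶/K, σ_y to MPa, then σ and n for each:
  material S: E = 33.60, α = 10.7, σ_y = 27.20 → σ = 74.4 MPa, n = 0.365
  material P: E = 374.8, α = 7.72, σ_y = 284.0 → σ = 599 MPa, n = 0.474
  material V: E = 188.2, α = 10.1, σ_y = 1890 → σ = 394 MPa, n = 4.80
Material S has the lowest safety factor, n = 0.365.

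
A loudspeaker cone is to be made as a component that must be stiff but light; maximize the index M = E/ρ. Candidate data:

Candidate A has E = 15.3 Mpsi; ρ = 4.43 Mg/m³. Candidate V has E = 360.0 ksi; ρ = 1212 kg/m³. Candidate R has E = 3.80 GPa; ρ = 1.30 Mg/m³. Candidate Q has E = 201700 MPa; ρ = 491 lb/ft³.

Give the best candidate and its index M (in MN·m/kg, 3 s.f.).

candidate Q, M = 25.6 MN·m/kg

Normalizing units and computing the index:
  candidate A: E = 105.5 GPa, ρ = 4430 kg/m³
  candidate V: E = 2.482 GPa, ρ = 1212 kg/m³
  candidate R: E = 3.800 GPa, ρ = 1300 kg/m³
  candidate Q: E = 201.7 GPa, ρ = 7865 kg/m³
  candidate Q: M = 25.6 MN·m/kg
  candidate A: M = 23.8 MN·m/kg
  candidate R: M = 2.92 MN·m/kg
  candidate V: M = 2.05 MN·m/kg
Candidate Q has the largest M.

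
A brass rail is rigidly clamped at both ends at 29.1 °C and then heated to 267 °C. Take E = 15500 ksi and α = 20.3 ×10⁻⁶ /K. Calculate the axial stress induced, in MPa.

E = 15500 ksi = 106.9 GPa.
ΔT = 237.9 K. Constrained thermal stress σ = E·α·ΔT = 106.9×10³ MPa × 20.3×10⁻⁶ × 237.9 = 516 MPa (compressive).

516 MPa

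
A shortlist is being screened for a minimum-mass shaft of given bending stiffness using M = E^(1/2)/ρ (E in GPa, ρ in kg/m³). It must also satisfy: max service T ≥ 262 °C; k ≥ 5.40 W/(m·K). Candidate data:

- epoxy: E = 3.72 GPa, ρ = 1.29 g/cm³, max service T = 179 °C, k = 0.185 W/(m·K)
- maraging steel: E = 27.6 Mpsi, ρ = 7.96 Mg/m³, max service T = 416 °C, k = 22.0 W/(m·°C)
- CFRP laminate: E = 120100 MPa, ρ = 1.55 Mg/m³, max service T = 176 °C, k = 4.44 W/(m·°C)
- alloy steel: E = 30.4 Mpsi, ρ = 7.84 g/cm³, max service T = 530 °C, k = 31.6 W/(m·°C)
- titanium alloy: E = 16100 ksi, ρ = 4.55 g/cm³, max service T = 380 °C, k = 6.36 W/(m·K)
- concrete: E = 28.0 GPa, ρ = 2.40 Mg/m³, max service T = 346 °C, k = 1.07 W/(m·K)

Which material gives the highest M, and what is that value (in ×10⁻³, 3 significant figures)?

Screen on constraints: max service T ≥ 262 °C; k ≥ 5.40 W/(m·K). Survivors: maraging steel, alloy steel, titanium alloy.
Convert each candidate to consistent units, then evaluate M:
  maraging steel: E = 190.3 GPa, ρ = 7960 kg/m³
  alloy steel: E = 209.6 GPa, ρ = 7840 kg/m³
  titanium alloy: E = 111.0 GPa, ρ = 4550 kg/m³
  titanium alloy: M = 2.32×10⁻³
  alloy steel: M = 1.85×10⁻³
  maraging steel: M = 1.73×10⁻³
Highest index: titanium alloy.

titanium alloy, M = 2.32×10⁻³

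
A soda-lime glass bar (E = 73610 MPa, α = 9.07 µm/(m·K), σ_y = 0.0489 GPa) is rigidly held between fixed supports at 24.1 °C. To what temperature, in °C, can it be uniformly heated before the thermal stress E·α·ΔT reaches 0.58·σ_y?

66.6 °C

E = 73610 MPa = 73.61 GPa.
σ_y = 0.0489 GPa = 48.90 MPa.
E·α·ΔT = 28.36 MPa ⇒ ΔT = 28.36 / (73.61×10³ × 9.07×10⁻⁶) = 42.48 K.
T = 24.1 + 42.48 = 66.58 °C.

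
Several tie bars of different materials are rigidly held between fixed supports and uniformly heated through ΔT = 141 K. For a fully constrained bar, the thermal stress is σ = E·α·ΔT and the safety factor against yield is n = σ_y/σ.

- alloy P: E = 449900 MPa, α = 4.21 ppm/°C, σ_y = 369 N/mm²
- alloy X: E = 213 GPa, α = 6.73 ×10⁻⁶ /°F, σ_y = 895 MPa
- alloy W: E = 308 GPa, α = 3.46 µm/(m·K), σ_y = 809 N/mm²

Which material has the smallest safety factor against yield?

Per material, after unit conversion:
  alloy P: E = 449.9, α = 4.21, σ_y = 369.0 → σ = 267 MPa, n = 1.38
  alloy X: E = 213.0, α = 12.1, σ_y = 895.0 → σ = 364 MPa, n = 2.46
  alloy W: E = 308.0, α = 3.46, σ_y = 809.0 → σ = 150 MPa, n = 5.38
Alloy P has the lowest safety factor, n = 1.38.

alloy P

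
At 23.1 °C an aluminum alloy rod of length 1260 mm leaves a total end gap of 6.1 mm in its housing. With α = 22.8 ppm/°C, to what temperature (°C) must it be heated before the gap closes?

235 °C

α·L₀·ΔT = 6.1 mm ⇒ ΔT = 6.1 / (22.8×10⁻⁶ × 1260.0) = 212.3 K.
T = 23.1 + 212.3 = 235.4 °C.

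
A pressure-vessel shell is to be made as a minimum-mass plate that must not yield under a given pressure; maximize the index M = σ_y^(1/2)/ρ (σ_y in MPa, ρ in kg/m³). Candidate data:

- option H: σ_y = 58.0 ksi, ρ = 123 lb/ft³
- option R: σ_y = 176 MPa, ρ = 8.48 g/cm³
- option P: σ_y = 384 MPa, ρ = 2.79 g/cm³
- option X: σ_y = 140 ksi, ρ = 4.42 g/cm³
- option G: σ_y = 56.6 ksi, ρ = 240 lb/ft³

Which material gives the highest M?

Convert each candidate to consistent units, then evaluate M:
  option H: σ_y = 399.9 MPa, ρ = 1970 kg/m³
  option R: σ_y = 176.0 MPa, ρ = 8480 kg/m³
  option P: σ_y = 384.0 MPa, ρ = 2790 kg/m³
  option X: σ_y = 965.3 MPa, ρ = 4420 kg/m³
  option G: σ_y = 390.2 MPa, ρ = 3844 kg/m³
  option H: M = 10.1×10⁻³
  option X: M = 7.03×10⁻³
  option P: M = 7.02×10⁻³
  option G: M = 5.14×10⁻³
  option R: M = 1.56×10⁻³
The maximum is for option H.

option H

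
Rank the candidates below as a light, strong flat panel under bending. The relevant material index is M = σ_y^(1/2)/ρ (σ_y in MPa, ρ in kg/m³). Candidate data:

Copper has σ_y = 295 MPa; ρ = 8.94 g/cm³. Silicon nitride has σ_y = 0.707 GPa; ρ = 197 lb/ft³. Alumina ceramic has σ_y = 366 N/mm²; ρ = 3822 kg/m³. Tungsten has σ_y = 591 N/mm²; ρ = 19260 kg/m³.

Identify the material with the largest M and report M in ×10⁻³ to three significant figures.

silicon nitride, M = 8.43×10⁻³

After converting to SI:
  copper: σ_y = 295.0 MPa, ρ = 8940 kg/m³
  silicon nitride: σ_y = 707.0 MPa, ρ = 3156 kg/m³
  alumina ceramic: σ_y = 366.0 MPa, ρ = 3822 kg/m³
  tungsten: σ_y = 591.0 MPa, ρ = 19260 kg/m³
  silicon nitride: M = 8.43×10⁻³
  alumina ceramic: M = 5.01×10⁻³
  copper: M = 1.92×10⁻³
  tungsten: M = 1.26×10⁻³
Highest index: silicon nitride.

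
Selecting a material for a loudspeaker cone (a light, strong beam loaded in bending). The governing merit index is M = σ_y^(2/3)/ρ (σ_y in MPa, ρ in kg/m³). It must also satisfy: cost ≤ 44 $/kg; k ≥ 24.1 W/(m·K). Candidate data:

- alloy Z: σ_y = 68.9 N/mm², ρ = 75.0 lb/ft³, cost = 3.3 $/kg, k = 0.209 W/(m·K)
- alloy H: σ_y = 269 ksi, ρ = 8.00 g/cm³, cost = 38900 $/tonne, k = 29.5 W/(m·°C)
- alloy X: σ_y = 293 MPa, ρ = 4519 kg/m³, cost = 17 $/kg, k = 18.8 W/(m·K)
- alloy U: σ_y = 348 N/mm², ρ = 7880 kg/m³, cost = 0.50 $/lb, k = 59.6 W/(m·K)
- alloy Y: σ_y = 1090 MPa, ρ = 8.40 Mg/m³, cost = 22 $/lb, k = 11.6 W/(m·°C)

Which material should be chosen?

Screen on constraints: cost ≤ 44 $/kg; k ≥ 24.1 W/(m·K). Survivors: alloy H, alloy U.
Convert each candidate to consistent units, then evaluate M:
  alloy H: σ_y = 1855 MPa, ρ = 8000 kg/m³
  alloy U: σ_y = 348.0 MPa, ρ = 7880 kg/m³
  alloy H: M = 18.9×10⁻³
  alloy U: M = 6.28×10⁻³
The maximum is for alloy H.

alloy H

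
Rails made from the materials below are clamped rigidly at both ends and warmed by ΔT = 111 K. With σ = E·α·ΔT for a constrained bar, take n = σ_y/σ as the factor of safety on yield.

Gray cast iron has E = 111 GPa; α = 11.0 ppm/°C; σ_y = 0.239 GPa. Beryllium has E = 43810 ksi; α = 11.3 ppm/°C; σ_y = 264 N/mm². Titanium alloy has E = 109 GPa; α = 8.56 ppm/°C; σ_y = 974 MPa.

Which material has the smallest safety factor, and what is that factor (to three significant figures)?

beryllium, n = 0.697

In consistent units (E in GPa, α in ×10⁻⁶/K, σ_y in MPa):
  gray cast iron: E = 111.0, α = 11.0, σ_y = 239.0 → σ = 136 MPa, n = 1.76
  beryllium: E = 302.1, α = 11.3, σ_y = 264.0 → σ = 379 MPa, n = 0.697
  titanium alloy: E = 109.0, α = 8.56, σ_y = 974.0 → σ = 104 MPa, n = 9.40
Smallest n: beryllium with n = 0.697.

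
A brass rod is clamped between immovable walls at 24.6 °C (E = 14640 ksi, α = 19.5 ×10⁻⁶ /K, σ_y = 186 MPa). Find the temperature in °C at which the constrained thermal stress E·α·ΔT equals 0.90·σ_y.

E = 14640 ksi = 100.9 GPa.
E·α·ΔT = 167.4 MPa ⇒ ΔT = 167.4 / (100.9×10³ × 19.5×10⁻⁶) = 85.05 K.
T = 24.6 + 85.05 = 109.6 °C.

110 °C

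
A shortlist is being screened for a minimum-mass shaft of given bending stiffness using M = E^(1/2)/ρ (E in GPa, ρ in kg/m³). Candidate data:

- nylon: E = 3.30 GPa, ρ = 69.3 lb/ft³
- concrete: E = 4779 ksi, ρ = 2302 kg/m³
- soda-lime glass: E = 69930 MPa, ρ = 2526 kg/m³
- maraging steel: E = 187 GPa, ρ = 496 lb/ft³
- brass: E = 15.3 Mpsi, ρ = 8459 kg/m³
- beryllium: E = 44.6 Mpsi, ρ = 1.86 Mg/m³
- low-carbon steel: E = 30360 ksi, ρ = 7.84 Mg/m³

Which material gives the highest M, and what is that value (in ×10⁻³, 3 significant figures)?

beryllium, M = 9.43×10⁻³

Putting every candidate on a common basis:
  nylon: E = 3.300 GPa, ρ = 1110 kg/m³
  concrete: E = 32.95 GPa, ρ = 2302 kg/m³
  soda-lime glass: E = 69.93 GPa, ρ = 2526 kg/m³
  maraging steel: E = 187.0 GPa, ρ = 7945 kg/m³
  brass: E = 105.5 GPa, ρ = 8459 kg/m³
  beryllium: E = 307.5 GPa, ρ = 1860 kg/m³
  low-carbon steel: E = 209.3 GPa, ρ = 7840 kg/m³
  beryllium: M = 9.43×10⁻³
  soda-lime glass: M = 3.31×10⁻³
  concrete: M = 2.49×10⁻³
  low-carbon steel: M = 1.85×10⁻³
  maraging steel: M = 1.72×10⁻³
  nylon: M = 1.64×10⁻³
  brass: M = 1.21×10⁻³
Highest index: beryllium.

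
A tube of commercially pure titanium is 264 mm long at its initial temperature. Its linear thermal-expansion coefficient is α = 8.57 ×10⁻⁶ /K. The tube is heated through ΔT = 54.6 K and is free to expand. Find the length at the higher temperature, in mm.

ΔL = α·L₀·ΔT = 8.57×10⁻⁶ × 264 mm × 54.60 K = 0.124 mm.
L = L₀ + ΔL = 264 + 0.124 = 264.12 mm.

264.12 mm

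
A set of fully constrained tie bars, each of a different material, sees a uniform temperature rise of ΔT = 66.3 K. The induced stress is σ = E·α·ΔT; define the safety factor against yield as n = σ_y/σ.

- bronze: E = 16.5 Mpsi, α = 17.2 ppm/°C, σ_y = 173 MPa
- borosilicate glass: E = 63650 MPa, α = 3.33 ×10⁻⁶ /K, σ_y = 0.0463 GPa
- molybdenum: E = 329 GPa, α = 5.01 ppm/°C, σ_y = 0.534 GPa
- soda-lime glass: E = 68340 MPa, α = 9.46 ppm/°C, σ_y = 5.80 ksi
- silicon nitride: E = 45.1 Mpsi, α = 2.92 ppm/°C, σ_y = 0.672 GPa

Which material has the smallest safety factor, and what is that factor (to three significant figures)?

soda-lime glass, n = 0.933

Per material, after unit conversion:
  bronze: E = 113.8, α = 17.2, σ_y = 173.0 → σ = 130 MPa, n = 1.33
  borosilicate glass: E = 63.65, α = 3.33, σ_y = 46.30 → σ = 14.1 MPa, n = 3.29
  molybdenum: E = 329.0, α = 5.01, σ_y = 534.0 → σ = 109 MPa, n = 4.89
  soda-lime glass: E = 68.34, α = 9.46, σ_y = 39.99 → σ = 42.9 MPa, n = 0.933
  silicon nitride: E = 311.0, α = 2.92, σ_y = 672.0 → σ = 60.2 MPa, n = 11.2
Soda-lime glass has the lowest safety factor, n = 0.933.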